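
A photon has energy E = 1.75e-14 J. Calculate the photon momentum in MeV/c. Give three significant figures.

Apply p = E/c: p = 5.837e-23 kg·m/s.
Converting to MeV/c: p = 0.1092 MeV/c ≈ 0.109 MeV/c.

0.109 MeV/c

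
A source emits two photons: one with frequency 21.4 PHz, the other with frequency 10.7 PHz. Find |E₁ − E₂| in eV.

Using E = hf: E₁ = 1.418 × 10^-17 J, E₂ = 7.090 × 10^-18 J.
|ΔE| = |1.418 × 10^-17 − 7.090 × 10^-18| = 7.09 × 10^-18 J = 44.3 eV.

44.3 eV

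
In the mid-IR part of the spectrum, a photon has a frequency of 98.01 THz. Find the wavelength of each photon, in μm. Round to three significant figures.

3.06 μm

In SI units: f = 98.01 THz = 9.801·10^13 Hz.
For a photon λ = c/f, so λ = 3.059·10^-6 m.
Converting to μm: λ = 3.059 μm ≈ 3.06 μm.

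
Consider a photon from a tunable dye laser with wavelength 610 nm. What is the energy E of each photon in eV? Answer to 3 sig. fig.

Convert to SI: λ = 610 nm = 6.1 × 10^-7 m.
The photon relation is E = hc/λ, giving E = 3.256 × 10^-19 J.
Converting to eV: E = 2.033 eV ≈ 2.03 eV.

2.03 eV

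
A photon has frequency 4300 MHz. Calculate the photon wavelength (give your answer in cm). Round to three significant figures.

6.97 cm

In SI units: f = 4300 MHz = 4.3·10^9 Hz.
Apply λ = c/f: λ = 0.06972 m.
Converting to cm: λ = 6.972 cm ≈ 6.97 cm.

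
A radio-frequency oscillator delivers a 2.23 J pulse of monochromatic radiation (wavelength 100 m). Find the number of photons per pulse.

Per-photon energy: E = 1.986·10^-27 J (from wavelength = 100 m).
N = E_total / E_photon = 2.23 J / 1.986·10^-27 J = 1.12·10^27.

1.12·10^27 photons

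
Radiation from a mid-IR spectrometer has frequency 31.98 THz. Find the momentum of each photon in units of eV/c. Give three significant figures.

Convert to SI: f = 31.98 THz = 3.198e13 Hz.
Since p = hf/c for a photon, p = 7.068e-29 kg·m/s.
Converting to eV/c: p = 0.1323 eV/c ≈ 0.132 eV/c.

0.132 eV/c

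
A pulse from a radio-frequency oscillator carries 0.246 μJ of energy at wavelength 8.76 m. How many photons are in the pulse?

1.08·10^19 photons

Per-photon energy: E = 2.268·10^-26 J (from wavelength = 8.76 m).
N = E_total / E_photon = 2.46·10^-7 J / 2.268·10^-26 J = 1.08·10^19.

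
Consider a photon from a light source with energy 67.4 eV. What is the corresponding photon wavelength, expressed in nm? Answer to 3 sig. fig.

Use h = 6.62607015 × 10^-34 J·s, c = 2.99792458 × 10^8 m/s, 1 eV = 1.602176634 × 10^-19 J.
In SI units: E = 67.4 eV = 1.0799 × 10^-17 J.
Since λ = hc/E for a photon, λ = 1.840 × 10^-8 m.
Converting to nm: λ = 18.40 nm ≈ 18.4 nm.

18.4 nm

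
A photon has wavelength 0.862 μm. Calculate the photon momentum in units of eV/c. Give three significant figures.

(h = 6.62607015 × 10^-34 J·s, c = 2.99792458 × 10^8 m/s, 1 eV = 1.602176634 × 10^-19 J.)
First convert: λ = 0.862 μm = 8.62 × 10^-7 m.
Since p = h/λ for a photon, p = 7.687 × 10^-28 kg·m/s.
Converting to eV/c: p = 1.438 eV/c ≈ 1.44 eV/c.

1.44 eV/c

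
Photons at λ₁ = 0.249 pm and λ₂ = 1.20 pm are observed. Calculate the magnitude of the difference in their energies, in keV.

Using E = hc/λ: E₁ = 7.978e-13 J, E₂ = 1.655e-13 J.
|ΔE| = |7.978e-13 − 1.655e-13| = 6.32e-13 J = 3950 keV.

3950 keV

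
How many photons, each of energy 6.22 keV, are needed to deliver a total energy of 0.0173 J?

1.74 × 10^13 photons

Per-photon energy: E = 9.966 × 10^-16 J (from energy = 6.22 keV).
N = E_total / E_photon = 0.0173 J / 9.966 × 10^-16 J = 1.74 × 10^13.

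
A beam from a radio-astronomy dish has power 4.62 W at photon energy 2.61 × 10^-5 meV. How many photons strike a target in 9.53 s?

1.05 × 10^28 photons

Total energy: E_total = P·t = 4.62 × 9.53 = 44.03 J.
Per-photon energy: E = 4.182 × 10^-27 J.
N = E_total / E_photon = 1.05 × 10^28.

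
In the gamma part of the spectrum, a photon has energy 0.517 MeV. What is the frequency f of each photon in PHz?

First convert: E = 0.517 MeV = 8.2833e-14 J.
Apply f = E/h: f = 1.250e20 Hz.
Converting to PHz: f = 125000 PHz ≈ 1.25e5 PHz.

1.25e5 PHz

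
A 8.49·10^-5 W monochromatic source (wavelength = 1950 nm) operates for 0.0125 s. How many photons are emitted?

Total energy: E_total = P·t = 8.49·10^-5 × 0.0125 = 1.061·10^-6 J.
Per-photon energy: E = 1.019·10^-19 J.
N = E_total / E_photon = 1.04·10^13.

1.04·10^13 photons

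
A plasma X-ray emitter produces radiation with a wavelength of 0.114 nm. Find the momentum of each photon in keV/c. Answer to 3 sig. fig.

10.9 keV/c

First convert: λ = 0.114 nm = 1.14 × 10^-10 m.
Since p = h/λ for a photon, p = 5.812 × 10^-24 kg·m/s.
Converting to keV/c: p = 10.88 keV/c ≈ 10.9 keV/c.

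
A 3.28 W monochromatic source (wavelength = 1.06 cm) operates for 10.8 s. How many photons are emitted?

Total energy: E_total = P·t = 3.28 × 10.8 = 35.42 J.
Per-photon energy: E = 1.874 × 10^-23 J.
N = E_total / E_photon = 1.89 × 10^24.

1.89 × 10^24 photons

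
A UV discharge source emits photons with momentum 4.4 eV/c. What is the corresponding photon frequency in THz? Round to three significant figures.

1060 THz

Use h = 6.62607015e-34 J·s, c = 2.99792458e8 m/s, 1 eV = 1.602176634e-19 J.
In SI units: p = 4.4 eV/c = 2.3515e-27 kg·m/s.
The photon relation is f = pc/h, giving f = 1.064e15 Hz.
Converting to THz: f = 1064 THz ≈ 1060 THz.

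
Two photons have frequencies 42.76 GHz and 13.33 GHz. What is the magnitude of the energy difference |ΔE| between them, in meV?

0.122 meV

Using E = hf: E₁ = 2.8333e-23 J, E₂ = 8.8326e-24 J.
|ΔE| = |2.8333e-23 − 8.8326e-24| = 1.95e-23 J = 0.122 meV.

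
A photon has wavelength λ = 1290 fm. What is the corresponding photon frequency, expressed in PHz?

Take c = 2.99792458e8 m/s.
Convert to SI: λ = 1290 fm = 1.29e-12 m.
Apply f = c/λ: f = 2.324e20 Hz.
Converting to PHz: f = 232400 PHz ≈ 2.32e5 PHz.

2.32e5 PHz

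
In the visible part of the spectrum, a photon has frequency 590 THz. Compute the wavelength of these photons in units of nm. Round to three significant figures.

(c = 2.99792458·10^8 m/s.)
Convert to SI: f = 590 THz = 5.9·10^14 Hz.
Apply λ = c/f: λ = 5.081·10^-7 m.
Converting to nm: λ = 508.1 nm ≈ 508 nm.

508 nm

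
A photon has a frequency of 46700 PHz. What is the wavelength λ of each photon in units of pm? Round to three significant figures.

First convert: f = 46700 PHz = 4.67e19 Hz.
Apply λ = c/f: λ = 6.420e-12 m.
Converting to pm: λ = 6.420 pm ≈ 6.42 pm.

6.42 pm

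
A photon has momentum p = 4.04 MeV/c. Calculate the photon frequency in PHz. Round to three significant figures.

First convert: p = 4.04 MeV/c = 2.1591 × 10^-21 kg·m/s.
Apply f = pc/h: f = 9.769 × 10^20 Hz.
Converting to PHz: f = 976900 PHz ≈ 9.77 × 10^5 PHz.

9.77 × 10^5 PHz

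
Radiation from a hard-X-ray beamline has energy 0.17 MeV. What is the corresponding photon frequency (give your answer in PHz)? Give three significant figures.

4.11 × 10^4 PHz

Take h = 6.62607015 × 10^-34 J·s, 1 eV = 1.602176634 × 10^-19 J.
First convert: E = 0.17 MeV = 2.7237 × 10^-14 J.
The photon relation is f = E/h, giving f = 4.111 × 10^19 Hz.
Converting to PHz: f = 41110 PHz ≈ 4.11 × 10^4 PHz.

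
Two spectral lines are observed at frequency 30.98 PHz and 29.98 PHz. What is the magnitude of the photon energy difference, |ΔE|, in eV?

Using E = hf: E₁ = 2.0528·10^-17 J, E₂ = 1.9865·10^-17 J.
|ΔE| = |2.0528·10^-17 − 1.9865·10^-17| = 6.63·10^-19 J = 4.14 eV.

4.14 eV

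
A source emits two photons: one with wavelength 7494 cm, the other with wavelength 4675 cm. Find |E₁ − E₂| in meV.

9.98·10^-6 meV

Using E = hc/λ: E₁ = 2.6507·10^-27 J, E₂ = 4.2491·10^-27 J.
|ΔE| = |2.6507·10^-27 − 4.2491·10^-27| = 1.60·10^-27 J = 9.98·10^-6 meV.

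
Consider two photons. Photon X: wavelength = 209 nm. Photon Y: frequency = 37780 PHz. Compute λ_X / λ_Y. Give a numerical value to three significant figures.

λ_X = 2.090 × 10^-7 m (from wavelength = 209 nm, via λ given directly).
λ_Y = 7.935 × 10^-12 m (from frequency = 37780 PHz, via λ = c/f).
Ratio = 2.090 × 10^-7 / 7.935 × 10^-12 = 2.63 × 10^4.

2.63 × 10^4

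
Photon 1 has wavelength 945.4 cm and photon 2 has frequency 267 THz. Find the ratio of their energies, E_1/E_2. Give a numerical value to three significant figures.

E_1 = 2.101e-26 J (from wavelength = 945.4 cm, via E = hc/λ).
E_2 = 1.769e-19 J (from frequency = 267 THz, via E = hf).
Ratio = 2.101e-26 / 1.769e-19 = 1.19e-7.

1.19e-7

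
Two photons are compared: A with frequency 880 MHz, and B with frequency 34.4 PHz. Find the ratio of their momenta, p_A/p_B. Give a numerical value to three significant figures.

2.56e-8

p_A = 1.945e-33 kg·m/s (from frequency = 880 MHz, via p = hf/c).
p_B = 7.603e-26 kg·m/s (from frequency = 34.4 PHz, via p = hf/c).
Ratio = 1.945e-33 / 7.603e-26 = 2.56e-8.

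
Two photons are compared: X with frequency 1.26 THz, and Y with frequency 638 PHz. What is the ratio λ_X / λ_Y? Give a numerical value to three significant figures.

5.06·10^5

λ_X = 2.379·10^-4 m (from frequency = 1.26 THz, via λ = c/f).
λ_Y = 4.699·10^-10 m (from frequency = 638 PHz, via λ = c/f).
Ratio = 2.379·10^-4 / 4.699·10^-10 = 5.06·10^5.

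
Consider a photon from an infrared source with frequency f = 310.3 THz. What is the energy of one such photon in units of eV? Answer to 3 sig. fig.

Use h = 6.62607015 × 10^-34 J·s, 1 eV = 1.602176634 × 10^-19 J.
First convert: f = 310.3 THz = 3.103 × 10^14 Hz.
The photon relation is E = hf, giving E = 2.056 × 10^-19 J.
Converting to eV: E = 1.283 eV ≈ 1.28 eV.

1.28 eV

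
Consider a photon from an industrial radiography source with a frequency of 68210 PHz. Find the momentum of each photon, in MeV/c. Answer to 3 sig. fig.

0.282 MeV/c

(h = 6.62607015e-34 J·s, c = 2.99792458e8 m/s, 1 eV = 1.602176634e-19 J.)
Convert to SI: f = 68210 PHz = 6.821e19 Hz.
Apply p = hf/c: p = 1.508e-22 kg·m/s.
Converting to MeV/c: p = 0.2821 MeV/c ≈ 0.282 MeV/c.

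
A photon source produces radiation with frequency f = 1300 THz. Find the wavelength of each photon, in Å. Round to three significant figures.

2310 Å

Use c = 2.99792458e8 m/s.
First convert: f = 1300 THz = 1.3e15 Hz.
For a photon λ = c/f, so λ = 2.306e-7 m.
Converting to Å: λ = 2306 Å ≈ 2310 Å.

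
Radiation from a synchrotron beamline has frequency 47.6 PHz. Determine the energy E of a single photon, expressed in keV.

In SI units: f = 47.6 PHz = 4.76e16 Hz.
For a photon E = hf, so E = 3.154e-17 J.
Converting to keV: E = 0.1969 keV ≈ 0.197 keV.

0.197 keV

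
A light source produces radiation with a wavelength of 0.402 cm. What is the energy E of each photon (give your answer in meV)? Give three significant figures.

Use h = 6.62607015e-34 J·s, c = 2.99792458e8 m/s, 1 eV = 1.602176634e-19 J.
In SI units: λ = 0.402 cm = 0.00402 m.
Since E = hc/λ for a photon, E = 4.941e-23 J.
Converting to meV: E = 0.3084 meV ≈ 0.308 meV.

0.308 meV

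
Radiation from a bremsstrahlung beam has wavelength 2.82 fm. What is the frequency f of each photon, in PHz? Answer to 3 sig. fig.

1.06 × 10^8 PHz

First convert: λ = 2.82 fm = 2.82 × 10^-15 m.
Apply f = c/λ: f = 1.063 × 10^23 Hz.
Converting to PHz: f = 1.063 × 10^8 PHz ≈ 1.06 × 10^8 PHz.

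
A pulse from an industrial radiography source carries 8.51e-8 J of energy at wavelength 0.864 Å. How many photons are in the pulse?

Per-photon energy: E = 2.299e-15 J (from wavelength = 0.864 Å).
N = E_total / E_photon = 8.51e-8 J / 2.299e-15 J = 3.70e7.

3.70e7 photons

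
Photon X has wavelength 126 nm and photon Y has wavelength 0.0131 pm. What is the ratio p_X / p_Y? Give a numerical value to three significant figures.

1.04e-7

p_X = 5.259e-27 kg·m/s (from wavelength = 126 nm, via p = h/λ).
p_Y = 5.058e-20 kg·m/s (from wavelength = 0.0131 pm, via p = h/λ).
Ratio = 5.259e-27 / 5.058e-20 = 1.04e-7.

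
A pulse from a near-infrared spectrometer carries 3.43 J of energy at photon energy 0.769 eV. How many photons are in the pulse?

2.78 × 10^19 photons

Per-photon energy: E = 1.232 × 10^-19 J (from energy = 0.769 eV).
N = E_total / E_photon = 3.43 J / 1.232 × 10^-19 J = 2.78 × 10^19.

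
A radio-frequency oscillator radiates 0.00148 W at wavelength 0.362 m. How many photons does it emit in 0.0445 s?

Total energy: E_total = P·t = 0.00148 × 0.0445 = 6.586e-5 J.
Per-photon energy: E = 5.487e-25 J.
N = E_total / E_photon = 1.20e20.

1.20e20 photons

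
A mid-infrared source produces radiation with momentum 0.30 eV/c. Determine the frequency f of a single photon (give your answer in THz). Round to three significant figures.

Convert to SI: p = 0.30 eV/c = 1.6033e-28 kg·m/s.
Since f = pc/h for a photon, f = 7.254e13 Hz.
Converting to THz: f = 72.54 THz ≈ 72.5 THz.

72.5 THz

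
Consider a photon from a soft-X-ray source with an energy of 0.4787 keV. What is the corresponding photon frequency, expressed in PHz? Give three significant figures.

In SI units: E = 0.4787 keV = 7.6696·10^-17 J.
Apply f = E/h: f = 1.157·10^17 Hz.
Converting to PHz: f = 115.7 PHz ≈ 116 PHz.

116 PHz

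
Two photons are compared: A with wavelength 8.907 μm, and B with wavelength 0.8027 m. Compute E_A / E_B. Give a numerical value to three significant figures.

9.01·10^4

E_A = 2.230·10^-20 J (from wavelength = 8.907 μm, via E = hc/λ).
E_B = 2.475·10^-25 J (from wavelength = 0.8027 m, via E = hc/λ).
Ratio = 2.230·10^-20 / 2.475·10^-25 = 9.01·10^4.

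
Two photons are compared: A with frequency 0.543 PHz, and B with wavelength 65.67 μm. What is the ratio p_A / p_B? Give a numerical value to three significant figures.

p_A = 1.200e-27 kg·m/s (from frequency = 0.543 PHz, via p = hf/c).
p_B = 1.009e-29 kg·m/s (from wavelength = 65.67 μm, via p = h/λ).
Ratio = 1.200e-27 / 1.009e-29 = 119.

119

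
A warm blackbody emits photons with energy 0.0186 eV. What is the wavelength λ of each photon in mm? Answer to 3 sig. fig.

First convert: E = 0.0186 eV = 2.9800 × 10^-21 J.
Since λ = hc/E for a photon, λ = 6.666 × 10^-5 m.
Converting to mm: λ = 0.06666 mm ≈ 0.0667 mm.

0.0667 mm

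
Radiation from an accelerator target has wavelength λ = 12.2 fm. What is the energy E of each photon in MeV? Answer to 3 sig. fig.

102 MeV

Convert to SI: λ = 12.2 fm = 1.22e-14 m.
The photon relation is E = hc/λ, giving E = 1.628e-11 J.
Converting to MeV: E = 101.6 MeV ≈ 102 MeV.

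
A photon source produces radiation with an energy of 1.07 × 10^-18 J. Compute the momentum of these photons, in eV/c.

The photon relation is p = E/c, giving p = 3.569 × 10^-27 kg·m/s.
Converting to eV/c: p = 6.678 eV/c ≈ 6.68 eV/c.

6.68 eV/c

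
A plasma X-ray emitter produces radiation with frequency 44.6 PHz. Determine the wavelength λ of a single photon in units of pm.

6720 pm

(c = 2.99792458 × 10^8 m/s.)
First convert: f = 44.6 PHz = 4.46 × 10^16 Hz.
Since λ = c/f for a photon, λ = 6.722 × 10^-9 m.
Converting to pm: λ = 6722 pm ≈ 6720 pm.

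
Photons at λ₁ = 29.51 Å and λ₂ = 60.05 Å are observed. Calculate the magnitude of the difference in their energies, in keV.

0.214 keV

Using E = hc/λ: E₁ = 6.7314·10^-17 J, E₂ = 3.3080·10^-17 J.
|ΔE| = |6.7314·10^-17 − 3.3080·10^-17| = 3.42·10^-17 J = 0.214 keV.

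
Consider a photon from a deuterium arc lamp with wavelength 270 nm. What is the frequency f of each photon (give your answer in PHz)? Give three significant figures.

1.11 PHz

Convert to SI: λ = 270 nm = 2.7 × 10^-7 m.
For a photon f = c/λ, so f = 1.110 × 10^15 Hz.
Converting to PHz: f = 1.110 PHz ≈ 1.11 PHz.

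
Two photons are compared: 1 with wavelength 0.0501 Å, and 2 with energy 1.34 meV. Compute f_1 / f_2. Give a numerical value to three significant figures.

f_1 = 5.984e19 Hz (from wavelength = 0.0501 Å, via f = c/λ).
f_2 = 3.240e11 Hz (from energy = 1.34 meV, via f = E/h).
Ratio = 5.984e19 / 3.240e11 = 1.85e8.

1.85e8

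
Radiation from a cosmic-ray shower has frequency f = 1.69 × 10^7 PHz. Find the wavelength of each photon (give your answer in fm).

In SI units: f = 1.69 × 10^7 PHz = 1.69 × 10^22 Hz.
Apply λ = c/f: λ = 1.774 × 10^-14 m.
Converting to fm: λ = 17.74 fm ≈ 17.7 fm.

17.7 fm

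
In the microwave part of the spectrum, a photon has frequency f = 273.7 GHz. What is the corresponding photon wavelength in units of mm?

(c = 2.99792458e8 m/s.)
Convert to SI: f = 273.7 GHz = 2.737e11 Hz.
For a photon λ = c/f, so λ = 0.001095 m.
Converting to mm: λ = 1.095 mm ≈ 1.10 mm.

1.10 mm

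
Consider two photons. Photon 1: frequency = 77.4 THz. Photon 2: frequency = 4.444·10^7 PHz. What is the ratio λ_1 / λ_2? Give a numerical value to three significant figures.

λ_1 = 3.873·10^-6 m (from frequency = 77.4 THz, via λ = c/f).
λ_2 = 6.746·10^-15 m (from frequency = 4.444·10^7 PHz, via λ = c/f).
Ratio = 3.873·10^-6 / 6.746·10^-15 = 5.74·10^8.

5.74·10^8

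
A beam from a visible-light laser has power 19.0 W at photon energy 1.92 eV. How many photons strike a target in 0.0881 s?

5.44 × 10^18 photons

Total energy: E_total = P·t = 19.0 × 0.0881 = 1.674 J.
Per-photon energy: E = 3.076 × 10^-19 J.
N = E_total / E_photon = 5.44 × 10^18.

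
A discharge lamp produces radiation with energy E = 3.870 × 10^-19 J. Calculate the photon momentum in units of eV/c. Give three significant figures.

(c = 2.99792458 × 10^8 m/s, 1 eV = 1.602176634 × 10^-19 J.)
For a photon p = E/c, so p = 1.291 × 10^-27 kg·m/s.
Converting to eV/c: p = 2.415 eV/c ≈ 2.42 eV/c.

2.42 eV/c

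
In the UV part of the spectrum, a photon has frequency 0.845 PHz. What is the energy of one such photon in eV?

First convert: f = 0.845 PHz = 8.45e14 Hz.
Since E = hf for a photon, E = 5.599e-19 J.
Converting to eV: E = 3.495 eV ≈ 3.49 eV.

3.49 eV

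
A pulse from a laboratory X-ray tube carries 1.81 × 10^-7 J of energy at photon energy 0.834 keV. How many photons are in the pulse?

Per-photon energy: E = 1.336 × 10^-16 J (from energy = 0.834 keV).
N = E_total / E_photon = 1.81 × 10^-7 J / 1.336 × 10^-16 J = 1.35 × 10^9.

1.35 × 10^9 photons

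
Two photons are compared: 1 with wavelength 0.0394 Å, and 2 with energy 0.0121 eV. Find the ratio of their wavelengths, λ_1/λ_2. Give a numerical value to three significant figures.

3.85e-8

λ_1 = 3.940e-12 m (from wavelength = 0.0394 Å, via λ given directly).
λ_2 = 1.025e-4 m (from energy = 0.0121 eV, via λ = hc/E).
Ratio = 3.940e-12 / 1.025e-4 = 3.85e-8.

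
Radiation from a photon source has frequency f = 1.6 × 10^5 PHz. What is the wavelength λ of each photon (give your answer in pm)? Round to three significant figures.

Take c = 2.99792458 × 10^8 m/s.
In SI units: f = 1.6 × 10^5 PHz = 1.6 × 10^20 Hz.
For a photon λ = c/f, so λ = 1.874 × 10^-12 m.
Converting to pm: λ = 1.874 pm ≈ 1.87 pm.

1.87 pm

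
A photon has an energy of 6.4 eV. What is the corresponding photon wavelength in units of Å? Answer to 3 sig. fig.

Use h = 6.62607015 × 10^-34 J·s, c = 2.99792458 × 10^8 m/s, 1 eV = 1.602176634 × 10^-19 J.
First convert: E = 6.4 eV = 1.0254 × 10^-18 J.
For a photon λ = hc/E, so λ = 1.937 × 10^-7 m.
Converting to Å: λ = 1937 Å ≈ 1940 Å.

1940 Å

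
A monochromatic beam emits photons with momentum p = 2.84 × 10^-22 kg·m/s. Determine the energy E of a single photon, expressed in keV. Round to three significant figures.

Apply E = pc: E = 8.514 × 10^-14 J.
Converting to keV: E = 531.4 keV ≈ 531 keV.

531 keV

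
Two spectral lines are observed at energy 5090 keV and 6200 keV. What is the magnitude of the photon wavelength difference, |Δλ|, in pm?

0.0436 pm

Using λ = hc/E: λ₁ = 2.436 × 10^-13 m, λ₂ = 2.000 × 10^-13 m.
|Δλ| = |2.436 × 10^-13 − 2.000 × 10^-13| = 4.36 × 10^-14 m = 0.0436 pm.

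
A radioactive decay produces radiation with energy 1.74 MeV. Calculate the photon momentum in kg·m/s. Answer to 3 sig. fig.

9.30·10^-22 kg·m/s

Convert to SI: E = 1.74 MeV = 2.7878·10^-13 J.
For a photon p = E/c, so p = 9.299·10^-22 kg·m/s.
So p ≈ 9.30·10^-22 kg·m/s.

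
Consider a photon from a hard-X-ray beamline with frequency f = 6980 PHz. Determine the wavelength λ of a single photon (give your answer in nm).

First convert: f = 6980 PHz = 6.98 × 10^18 Hz.
Apply λ = c/f: λ = 4.295 × 10^-11 m.
Converting to nm: λ = 0.04295 nm ≈ 0.0430 nm.

0.0430 nm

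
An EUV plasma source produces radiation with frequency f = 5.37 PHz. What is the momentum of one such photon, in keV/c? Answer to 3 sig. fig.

0.0222 keV/c

In SI units: f = 5.37 PHz = 5.37 × 10^15 Hz.
For a photon p = hf/c, so p = 1.187 × 10^-26 kg·m/s.
Converting to keV/c: p = 0.02221 keV/c ≈ 0.0222 keV/c.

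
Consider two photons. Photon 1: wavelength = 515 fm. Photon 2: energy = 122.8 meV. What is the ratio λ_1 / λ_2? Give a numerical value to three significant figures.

5.10e-8

λ_1 = 5.150e-13 m (from wavelength = 515 fm, via λ given directly).
λ_2 = 1.010e-5 m (from energy = 122.8 meV, via λ = hc/E).
Ratio = 5.150e-13 / 1.010e-5 = 5.10e-8.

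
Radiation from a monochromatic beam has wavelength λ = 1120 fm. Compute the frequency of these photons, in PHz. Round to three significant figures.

2.68e5 PHz

Convert to SI: λ = 1120 fm = 1.12e-12 m.
Since f = c/λ for a photon, f = 2.677e20 Hz.
Converting to PHz: f = 267700 PHz ≈ 2.68e5 PHz.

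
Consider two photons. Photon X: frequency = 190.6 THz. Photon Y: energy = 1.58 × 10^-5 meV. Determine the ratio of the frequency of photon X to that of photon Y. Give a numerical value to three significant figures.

4.99 × 10^7

f_X = 1.906 × 10^14 Hz (from frequency = 190.6 THz, via f given directly).
f_Y = 3.820 × 10^6 Hz (from energy = 1.58 × 10^-5 meV, via f = E/h).
Ratio = 1.906 × 10^14 / 3.820 × 10^6 = 4.99 × 10^7.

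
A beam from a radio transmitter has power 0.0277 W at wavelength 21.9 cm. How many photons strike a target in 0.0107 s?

3.27e20 photons

Total energy: E_total = P·t = 0.0277 × 0.0107 = 2.964e-4 J.
Per-photon energy: E = 9.071e-25 J.
N = E_total / E_photon = 3.27e20.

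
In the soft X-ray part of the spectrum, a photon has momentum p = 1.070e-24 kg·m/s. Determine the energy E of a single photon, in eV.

2000 eV

Take c = 2.99792458e8 m/s, 1 eV = 1.602176634e-19 J.
The photon relation is E = pc, giving E = 3.208e-16 J.
Converting to eV: E = 2002 eV ≈ 2000 eV.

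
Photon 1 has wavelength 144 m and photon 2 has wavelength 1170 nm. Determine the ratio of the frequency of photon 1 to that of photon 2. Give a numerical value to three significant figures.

f_1 = 2.082 × 10^6 Hz (from wavelength = 144 m, via f = c/λ).
f_2 = 2.562 × 10^14 Hz (from wavelength = 1170 nm, via f = c/λ).
Ratio = 2.082 × 10^6 / 2.562 × 10^14 = 8.12 × 10^-9.

8.12 × 10^-9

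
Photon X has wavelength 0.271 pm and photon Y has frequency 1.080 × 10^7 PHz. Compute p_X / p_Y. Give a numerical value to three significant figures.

p_X = 2.445 × 10^-21 kg·m/s (from wavelength = 0.271 pm, via p = h/λ).
p_Y = 2.387 × 10^-20 kg·m/s (from frequency = 1.080 × 10^7 PHz, via p = hf/c).
Ratio = 2.445 × 10^-21 / 2.387 × 10^-20 = 0.102.

0.102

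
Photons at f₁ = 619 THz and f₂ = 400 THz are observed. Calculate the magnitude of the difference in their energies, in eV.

Using E = hf: E₁ = 4.102e-19 J, E₂ = 2.650e-19 J.
|ΔE| = |4.102e-19 − 2.650e-19| = 1.45e-19 J = 0.906 eV.

0.906 eV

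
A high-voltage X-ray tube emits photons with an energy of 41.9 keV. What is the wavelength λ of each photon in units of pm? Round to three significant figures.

29.6 pm

Use h = 6.62607015 × 10^-34 J·s, c = 2.99792458 × 10^8 m/s, 1 eV = 1.602176634 × 10^-19 J.
Convert to SI: E = 41.9 keV = 6.7131 × 10^-15 J.
Apply λ = hc/E: λ = 2.959 × 10^-11 m.
Converting to pm: λ = 29.59 pm ≈ 29.6 pm.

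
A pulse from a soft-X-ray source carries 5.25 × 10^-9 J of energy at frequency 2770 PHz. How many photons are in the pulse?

Per-photon energy: E = 1.835 × 10^-15 J (from frequency = 2770 PHz).
N = E_total / E_photon = 5.25 × 10^-9 J / 1.835 × 10^-15 J = 2.86 × 10^6.

2.86 × 10^6 photons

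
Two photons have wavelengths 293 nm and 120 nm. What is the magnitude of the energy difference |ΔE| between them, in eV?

6.10 eV

Using E = hc/λ: E₁ = 6.780e-19 J, E₂ = 1.655e-18 J.
|ΔE| = |6.780e-19 − 1.655e-18| = 9.77e-19 J = 6.10 eV.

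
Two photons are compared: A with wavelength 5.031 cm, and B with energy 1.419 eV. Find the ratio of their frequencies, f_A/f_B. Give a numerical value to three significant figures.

1.74 × 10^-5

f_A = 5.959 × 10^9 Hz (from wavelength = 5.031 cm, via f = c/λ).
f_B = 3.431 × 10^14 Hz (from energy = 1.419 eV, via f = E/h).
Ratio = 5.959 × 10^9 / 3.431 × 10^14 = 1.74 × 10^-5.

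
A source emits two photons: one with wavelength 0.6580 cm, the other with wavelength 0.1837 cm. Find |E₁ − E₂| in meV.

Using E = hc/λ: E₁ = 3.0189e-23 J, E₂ = 1.0814e-22 J.
|ΔE| = |3.0189e-23 − 1.0814e-22| = 7.79e-23 J = 0.487 meV.

0.487 meV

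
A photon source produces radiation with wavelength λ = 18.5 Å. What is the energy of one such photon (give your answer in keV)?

0.670 keV

(h = 6.62607015e-34 J·s, c = 2.99792458e8 m/s, 1 eV = 1.602176634e-19 J.)
In SI units: λ = 18.5 Å = 1.85e-9 m.
Apply E = hc/λ: E = 1.074e-16 J.
Converting to keV: E = 0.6702 keV ≈ 0.670 keV.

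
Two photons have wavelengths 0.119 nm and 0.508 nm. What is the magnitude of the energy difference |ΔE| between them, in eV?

Using E = hc/λ: E₁ = 1.669e-15 J, E₂ = 3.910e-16 J.
|ΔE| = |1.669e-15 − 3.910e-16| = 1.28e-15 J = 7980 eV.

7980 eV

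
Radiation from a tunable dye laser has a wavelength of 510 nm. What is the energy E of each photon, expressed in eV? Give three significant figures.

(h = 6.62607015·10^-34 J·s, c = 2.99792458·10^8 m/s, 1 eV = 1.602176634·10^-19 J.)
In SI units: λ = 510 nm = 5.10·10^-7 m.
Apply E = hc/λ: E = 3.895·10^-19 J.
Converting to eV: E = 2.431 eV ≈ 2.43 eV.

2.43 eV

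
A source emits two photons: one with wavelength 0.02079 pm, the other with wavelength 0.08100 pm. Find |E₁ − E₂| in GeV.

0.0443 GeV

Using E = hc/λ: E₁ = 9.5548e-12 J, E₂ = 2.4524e-12 J.
|ΔE| = |9.5548e-12 − 2.4524e-12| = 7.10e-12 J = 0.0443 GeV.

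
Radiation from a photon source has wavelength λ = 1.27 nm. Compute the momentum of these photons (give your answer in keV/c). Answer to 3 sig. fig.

Take h = 6.62607015·10^-34 J·s, c = 2.99792458·10^8 m/s, 1 eV = 1.602176634·10^-19 J.
In SI units: λ = 1.27 nm = 1.27·10^-9 m.
The photon relation is p = h/λ, giving p = 5.217·10^-25 kg·m/s.
Converting to keV/c: p = 0.9763 keV/c ≈ 0.976 keV/c.

0.976 keV/c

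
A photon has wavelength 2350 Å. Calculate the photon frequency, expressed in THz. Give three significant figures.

In SI units: λ = 2350 Å = 2.35e-7 m.
Apply f = c/λ: f = 1.276e15 Hz.
Converting to THz: f = 1276 THz ≈ 1280 THz.

1280 THz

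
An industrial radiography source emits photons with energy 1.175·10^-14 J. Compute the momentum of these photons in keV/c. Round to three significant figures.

73.3 keV/c

(c = 2.99792458·10^8 m/s, 1 eV = 1.602176634·10^-19 J.)
For a photon p = E/c, so p = 3.919·10^-23 kg·m/s.
Converting to keV/c: p = 73.34 keV/c ≈ 73.3 keV/c.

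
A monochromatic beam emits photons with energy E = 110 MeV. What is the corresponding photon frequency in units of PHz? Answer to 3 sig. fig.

Use h = 6.62607015 × 10^-34 J·s, 1 eV = 1.602176634 × 10^-19 J.
First convert: E = 110 MeV = 1.7624 × 10^-11 J.
Apply f = E/h: f = 2.660 × 10^22 Hz.
Converting to PHz: f = 2.660 × 10^7 PHz ≈ 2.66 × 10^7 PHz.

2.66 × 10^7 PHz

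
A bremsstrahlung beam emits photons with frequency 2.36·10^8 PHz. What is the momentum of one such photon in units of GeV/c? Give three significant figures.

(h = 6.62607015·10^-34 J·s, c = 2.99792458·10^8 m/s, 1 eV = 1.602176634·10^-19 J.)
In SI units: f = 2.36·10^8 PHz = 2.36·10^23 Hz.
The photon relation is p = hf/c, giving p = 5.216·10^-19 kg·m/s.
Converting to GeV/c: p = 0.9760 GeV/c ≈ 0.976 GeV/c.

0.976 GeV/c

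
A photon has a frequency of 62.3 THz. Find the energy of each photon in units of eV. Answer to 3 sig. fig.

0.258 eV

Convert to SI: f = 62.3 THz = 6.23e13 Hz.
Since E = hf for a photon, E = 4.128e-20 J.
Converting to eV: E = 0.2577 eV ≈ 0.258 eV.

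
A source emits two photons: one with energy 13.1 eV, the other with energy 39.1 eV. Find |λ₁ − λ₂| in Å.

Using λ = hc/E: λ₁ = 9.464 × 10^-8 m, λ₂ = 3.171 × 10^-8 m.
|Δλ| = |9.464 × 10^-8 − 3.171 × 10^-8| = 6.29 × 10^-8 m = 629 Å.

629 Å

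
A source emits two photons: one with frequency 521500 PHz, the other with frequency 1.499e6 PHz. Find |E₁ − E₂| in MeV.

4.04 MeV

Using E = hf: E₁ = 3.4555e-13 J, E₂ = 9.9325e-13 J.
|ΔE| = |3.4555e-13 − 9.9325e-13| = 6.48e-13 J = 4.04 MeV.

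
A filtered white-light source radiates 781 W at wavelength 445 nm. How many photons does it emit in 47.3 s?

8.28 × 10^22 photons

Total energy: E_total = P·t = 781 × 47.3 = 36940 J.
Per-photon energy: E = 4.464 × 10^-19 J.
N = E_total / E_photon = 8.28 × 10^22.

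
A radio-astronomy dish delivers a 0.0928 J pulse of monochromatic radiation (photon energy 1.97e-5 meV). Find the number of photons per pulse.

Per-photon energy: E = 3.156e-27 J (from energy = 1.97e-5 meV).
N = E_total / E_photon = 0.0928 J / 3.156e-27 J = 2.94e25.

2.94e25 photons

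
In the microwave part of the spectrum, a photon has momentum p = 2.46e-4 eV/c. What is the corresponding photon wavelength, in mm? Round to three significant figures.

5.04 mm

First convert: p = 2.46e-4 eV/c = 1.3147e-31 kg·m/s.
Apply λ = h/p: λ = 0.005040 m.
Converting to mm: λ = 5.040 mm ≈ 5.04 mm.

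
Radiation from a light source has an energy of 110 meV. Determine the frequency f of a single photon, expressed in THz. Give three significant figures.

26.6 THz

(h = 6.62607015e-34 J·s, 1 eV = 1.602176634e-19 J.)
In SI units: E = 110 meV = 1.7624e-20 J.
Apply f = E/h: f = 2.660e13 Hz.
Converting to THz: f = 26.60 THz ≈ 26.6 THz.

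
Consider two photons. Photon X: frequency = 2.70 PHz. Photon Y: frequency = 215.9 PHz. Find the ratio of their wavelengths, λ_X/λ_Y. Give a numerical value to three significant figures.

80.0

λ_X = 1.110e-7 m (from frequency = 2.70 PHz, via λ = c/f).
λ_Y = 1.389e-9 m (from frequency = 215.9 PHz, via λ = c/f).
Ratio = 1.110e-7 / 1.389e-9 = 80.0.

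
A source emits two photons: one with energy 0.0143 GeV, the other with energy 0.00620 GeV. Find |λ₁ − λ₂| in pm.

0.113 pm

Using λ = hc/E: λ₁ = 8.670 × 10^-14 m, λ₂ = 2.000 × 10^-13 m.
|Δλ| = |8.670 × 10^-14 − 2.000 × 10^-13| = 1.13 × 10^-13 m = 0.113 pm.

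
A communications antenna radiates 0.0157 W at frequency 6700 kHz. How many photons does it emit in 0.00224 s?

7.92 × 10^21 photons

Total energy: E_total = P·t = 0.0157 × 0.00224 = 3.517 × 10^-5 J.
Per-photon energy: E = 4.439 × 10^-27 J.
N = E_total / E_photon = 7.92 × 10^21.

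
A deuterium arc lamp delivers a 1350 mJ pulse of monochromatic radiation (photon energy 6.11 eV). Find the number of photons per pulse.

1.38e18 photons

Per-photon energy: E = 9.789e-19 J (from energy = 6.11 eV).
N = E_total / E_photon = 1.35 J / 9.789e-19 J = 1.38e18.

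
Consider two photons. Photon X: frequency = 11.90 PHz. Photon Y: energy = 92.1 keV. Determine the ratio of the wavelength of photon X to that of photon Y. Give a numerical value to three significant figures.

1870

λ_X = 2.519·10^-8 m (from frequency = 11.90 PHz, via λ = c/f).
λ_Y = 1.346·10^-11 m (from energy = 92.1 keV, via λ = hc/E).
Ratio = 2.519·10^-8 / 1.346·10^-11 = 1870.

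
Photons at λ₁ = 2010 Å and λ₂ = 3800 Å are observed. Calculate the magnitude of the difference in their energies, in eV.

2.91 eV

Using E = hc/λ: E₁ = 9.883 × 10^-19 J, E₂ = 5.227 × 10^-19 J.
|ΔE| = |9.883 × 10^-19 − 5.227 × 10^-19| = 4.66 × 10^-19 J = 2.91 eV.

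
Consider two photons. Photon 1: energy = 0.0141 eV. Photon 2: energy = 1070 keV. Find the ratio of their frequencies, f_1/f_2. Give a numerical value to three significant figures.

f_1 = 3.409e12 Hz (from energy = 0.0141 eV, via f = E/h).
f_2 = 2.587e20 Hz (from energy = 1070 keV, via f = E/h).
Ratio = 3.409e12 / 2.587e20 = 1.32e-8.

1.32e-8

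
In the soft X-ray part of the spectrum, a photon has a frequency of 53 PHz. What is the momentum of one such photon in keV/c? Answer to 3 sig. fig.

In SI units: f = 53 PHz = 5.3 × 10^16 Hz.
For a photon p = hf/c, so p = 1.171 × 10^-25 kg·m/s.
Converting to keV/c: p = 0.2192 keV/c ≈ 0.219 keV/c.

0.219 keV/c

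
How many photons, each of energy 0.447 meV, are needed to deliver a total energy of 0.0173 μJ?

2.42e14 photons

Per-photon energy: E = 7.162e-23 J (from energy = 0.447 meV).
N = E_total / E_photon = 1.73e-8 J / 7.162e-23 J = 2.42e14.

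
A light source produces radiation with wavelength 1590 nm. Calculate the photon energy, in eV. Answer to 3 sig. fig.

In SI units: λ = 1590 nm = 1.59e-6 m.
Since E = hc/λ for a photon, E = 1.249e-19 J.
Converting to eV: E = 0.7798 eV ≈ 0.780 eV.

0.780 eV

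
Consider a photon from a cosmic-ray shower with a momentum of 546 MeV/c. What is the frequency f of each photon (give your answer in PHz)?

1.32·10^8 PHz

First convert: p = 546 MeV/c = 2.9180·10^-19 kg·m/s.
The photon relation is f = pc/h, giving f = 1.320·10^23 Hz.
Converting to PHz: f = 1.320·10^8 PHz ≈ 1.32·10^8 PHz.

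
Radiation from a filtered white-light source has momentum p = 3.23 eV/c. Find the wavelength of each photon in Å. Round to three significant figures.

3840 Å

Take h = 6.62607015e-34 J·s, c = 2.99792458e8 m/s, 1 eV = 1.602176634e-19 J.
First convert: p = 3.23 eV/c = 1.7262e-27 kg·m/s.
Since λ = h/p for a photon, λ = 3.839e-7 m.
Converting to Å: λ = 3839 Å ≈ 3840 Å.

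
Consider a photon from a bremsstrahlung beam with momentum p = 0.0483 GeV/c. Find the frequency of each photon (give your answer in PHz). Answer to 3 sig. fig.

(h = 6.62607015·10^-34 J·s, c = 2.99792458·10^8 m/s, 1 eV = 1.602176634·10^-19 J.)
First convert: p = 0.0483 GeV/c = 2.5813·10^-20 kg·m/s.
For a photon f = pc/h, so f = 1.168·10^22 Hz.
Converting to PHz: f = 1.168·10^7 PHz ≈ 1.17·10^7 PHz.

1.17·10^7 PHz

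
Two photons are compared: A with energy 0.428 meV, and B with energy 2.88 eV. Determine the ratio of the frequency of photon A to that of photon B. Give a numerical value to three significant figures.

f_A = 1.035·10^11 Hz (from energy = 0.428 meV, via f = E/h).
f_B = 6.964·10^14 Hz (from energy = 2.88 eV, via f = E/h).
Ratio = 1.035·10^11 / 6.964·10^14 = 1.49·10^-4.

1.49·10^-4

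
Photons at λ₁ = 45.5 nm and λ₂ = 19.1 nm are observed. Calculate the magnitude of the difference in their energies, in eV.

Using E = hc/λ: E₁ = 4.366e-18 J, E₂ = 1.040e-17 J.
|ΔE| = |4.366e-18 − 1.040e-17| = 6.03e-18 J = 37.7 eV.

37.7 eV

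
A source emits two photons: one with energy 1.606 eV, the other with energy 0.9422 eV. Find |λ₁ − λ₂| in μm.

0.544 μm

Using λ = hc/E: λ₁ = 7.7201 × 10^-7 m, λ₂ = 1.3159 × 10^-6 m.
|Δλ| = |7.7201 × 10^-7 − 1.3159 × 10^-6| = 5.44 × 10^-7 m = 0.544 μm.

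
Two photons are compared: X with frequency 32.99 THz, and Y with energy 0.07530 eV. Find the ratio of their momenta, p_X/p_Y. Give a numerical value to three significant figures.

p_X = 7.292e-29 kg·m/s (from frequency = 32.99 THz, via p = hf/c).
p_Y = 4.024e-29 kg·m/s (from energy = 0.07530 eV, via p = E/c).
Ratio = 7.292e-29 / 4.024e-29 = 1.81.

1.81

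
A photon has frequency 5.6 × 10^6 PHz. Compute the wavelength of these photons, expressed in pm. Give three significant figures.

0.0535 pm

(c = 2.99792458 × 10^8 m/s.)
Convert to SI: f = 5.6 × 10^6 PHz = 5.6 × 10^21 Hz.
For a photon λ = c/f, so λ = 5.353 × 10^-14 m.
Converting to pm: λ = 0.05353 pm ≈ 0.0535 pm.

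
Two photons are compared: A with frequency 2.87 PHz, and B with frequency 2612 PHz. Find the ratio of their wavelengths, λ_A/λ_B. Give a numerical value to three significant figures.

910

λ_A = 1.045 × 10^-7 m (from frequency = 2.87 PHz, via λ = c/f).
λ_B = 1.148 × 10^-10 m (from frequency = 2612 PHz, via λ = c/f).
Ratio = 1.045 × 10^-7 / 1.148 × 10^-10 = 910.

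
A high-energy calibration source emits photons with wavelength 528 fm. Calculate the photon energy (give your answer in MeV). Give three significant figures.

2.35 MeV

(h = 6.62607015e-34 J·s, c = 2.99792458e8 m/s, 1 eV = 1.602176634e-19 J.)
In SI units: λ = 528 fm = 5.28e-13 m.
For a photon E = hc/λ, so E = 3.762e-13 J.
Converting to MeV: E = 2.348 MeV ≈ 2.35 MeV.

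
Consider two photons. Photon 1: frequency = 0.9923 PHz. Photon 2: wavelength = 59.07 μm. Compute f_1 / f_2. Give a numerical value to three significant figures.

196

f_1 = 9.923e14 Hz (from frequency = 0.9923 PHz, via f given directly).
f_2 = 5.075e12 Hz (from wavelength = 59.07 μm, via f = c/λ).
Ratio = 9.923e14 / 5.075e12 = 196.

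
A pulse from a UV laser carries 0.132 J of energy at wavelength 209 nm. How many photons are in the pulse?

1.39e17 photons

Per-photon energy: E = 9.505e-19 J (from wavelength = 209 nm).
N = E_total / E_photon = 0.132 J / 9.505e-19 J = 1.39e17.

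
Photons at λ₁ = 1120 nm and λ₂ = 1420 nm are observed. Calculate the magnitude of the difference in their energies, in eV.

Using E = hc/λ: E₁ = 1.774e-19 J, E₂ = 1.399e-19 J.
|ΔE| = |1.774e-19 − 1.399e-19| = 3.75e-20 J = 0.234 eV.

0.234 eV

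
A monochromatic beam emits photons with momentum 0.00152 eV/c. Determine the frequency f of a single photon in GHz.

368 GHz

(h = 6.62607015e-34 J·s, c = 2.99792458e8 m/s, 1 eV = 1.602176634e-19 J.)
First convert: p = 0.00152 eV/c = 8.1233e-31 kg·m/s.
The photon relation is f = pc/h, giving f = 3.675e11 Hz.
Converting to GHz: f = 367.5 GHz ≈ 368 GHz.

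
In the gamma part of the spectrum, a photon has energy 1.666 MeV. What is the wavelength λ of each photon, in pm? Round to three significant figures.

Use h = 6.62607015e-34 J·s, c = 2.99792458e8 m/s, 1 eV = 1.602176634e-19 J.
In SI units: E = 1.666 MeV = 2.6692e-13 J.
For a photon λ = hc/E, so λ = 7.442e-13 m.
Converting to pm: λ = 0.7442 pm ≈ 0.744 pm.

0.744 pm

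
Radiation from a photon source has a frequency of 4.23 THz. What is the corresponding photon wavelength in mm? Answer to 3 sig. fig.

First convert: f = 4.23 THz = 4.23 × 10^12 Hz.
For a photon λ = c/f, so λ = 7.087 × 10^-5 m.
Converting to mm: λ = 0.07087 mm ≈ 0.0709 mm.

0.0709 mm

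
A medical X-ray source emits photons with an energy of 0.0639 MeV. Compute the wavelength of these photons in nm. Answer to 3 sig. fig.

0.0194 nm

Convert to SI: E = 0.0639 MeV = 1.0238·10^-14 J.
Apply λ = hc/E: λ = 1.940·10^-11 m.
Converting to nm: λ = 0.01940 nm ≈ 0.0194 nm.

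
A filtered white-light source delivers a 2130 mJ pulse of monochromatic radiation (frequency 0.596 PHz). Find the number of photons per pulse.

Per-photon energy: E = 3.949e-19 J (from frequency = 0.596 PHz).
N = E_total / E_photon = 2.13 J / 3.949e-19 J = 5.39e18.

5.39e18 photons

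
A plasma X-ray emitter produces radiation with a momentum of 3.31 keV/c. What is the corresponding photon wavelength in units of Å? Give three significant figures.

Use h = 6.62607015 × 10^-34 J·s, c = 2.99792458 × 10^8 m/s, 1 eV = 1.602176634 × 10^-19 J.
In SI units: p = 3.31 keV/c = 1.7690 × 10^-24 kg·m/s.
For a photon λ = h/p, so λ = 3.746 × 10^-10 m.
Converting to Å: λ = 3.746 Å ≈ 3.75 Å.

3.75 Å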